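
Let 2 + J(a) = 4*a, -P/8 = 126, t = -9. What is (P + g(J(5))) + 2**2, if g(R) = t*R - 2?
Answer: -1168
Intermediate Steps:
P = -1008 (P = -8*126 = -1008)
J(a) = -2 + 4*a
g(R) = -2 - 9*R (g(R) = -9*R - 2 = -2 - 9*R)
(P + g(J(5))) + 2**2 = (-1008 + (-2 - 9*(-2 + 4*5))) + 2**2 = (-1008 + (-2 - 9*(-2 + 20))) + 4 = (-1008 + (-2 - 9*18)) + 4 = (-1008 + (-2 - 162)) + 4 = (-1008 - 164) + 4 = -1172 + 4 = -1168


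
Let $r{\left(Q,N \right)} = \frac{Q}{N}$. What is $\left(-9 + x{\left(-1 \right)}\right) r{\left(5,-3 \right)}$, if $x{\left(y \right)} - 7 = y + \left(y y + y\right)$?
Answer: $5$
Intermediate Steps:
$x{\left(y \right)} = 7 + y^{2} + 2 y$ ($x{\left(y \right)} = 7 + \left(y + \left(y y + y\right)\right) = 7 + \left(y + \left(y^{2} + y\right)\right) = 7 + \left(y + \left(y + y^{2}\right)\right) = 7 + \left(y^{2} + 2 y\right) = 7 + y^{2} + 2 y$)
$\left(-9 + x{\left(-1 \right)}\right) r{\left(5,-3 \right)} = \left(-9 + \left(7 + \left(-1\right)^{2} + 2 \left(-1\right)\right)\right) \frac{5}{-3} = \left(-9 + \left(7 + 1 - 2\right)\right) 5 \left(- \frac{1}{3}\right) = \left(-9 + 6\right) \left(- \frac{5}{3}\right) = \left(-3\right) \left(- \frac{5}{3}\right) = 5$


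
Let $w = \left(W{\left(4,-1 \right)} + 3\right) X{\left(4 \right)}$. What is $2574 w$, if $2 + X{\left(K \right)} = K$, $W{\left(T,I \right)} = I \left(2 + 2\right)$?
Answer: $-5148$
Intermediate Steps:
$W{\left(T,I \right)} = 4 I$ ($W{\left(T,I \right)} = I 4 = 4 I$)
$X{\left(K \right)} = -2 + K$
$w = -2$ ($w = \left(4 \left(-1\right) + 3\right) \left(-2 + 4\right) = \left(-4 + 3\right) 2 = \left(-1\right) 2 = -2$)
$2574 w = 2574 \left(-2\right) = -5148$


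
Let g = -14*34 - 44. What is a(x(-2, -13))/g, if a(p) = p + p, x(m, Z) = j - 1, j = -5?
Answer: 3/130 ≈ 0.023077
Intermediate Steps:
x(m, Z) = -6 (x(m, Z) = -5 - 1 = -6)
g = -520 (g = -476 - 44 = -520)
a(p) = 2*p
a(x(-2, -13))/g = (2*(-6))/(-520) = -12*(-1/520) = 3/130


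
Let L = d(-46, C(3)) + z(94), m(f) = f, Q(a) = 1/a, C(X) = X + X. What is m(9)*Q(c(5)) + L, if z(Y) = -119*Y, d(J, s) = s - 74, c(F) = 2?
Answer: -22499/2 ≈ -11250.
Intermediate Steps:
C(X) = 2*X
d(J, s) = -74 + s
L = -11254 (L = (-74 + 2*3) - 119*94 = (-74 + 6) - 11186 = -68 - 11186 = -11254)
m(9)*Q(c(5)) + L = 9/2 - 11254 = -22499/2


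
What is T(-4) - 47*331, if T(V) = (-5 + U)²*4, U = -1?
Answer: -15413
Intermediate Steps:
T(V) = 144 (T(V) = (-5 - 1)²*4 = (-6)²*4 = 36*4 = 144)
T(-4) - 47*331 = 144 - 47*331 = 144 - 15557 = -15413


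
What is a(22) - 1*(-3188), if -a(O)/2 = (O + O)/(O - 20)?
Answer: 3144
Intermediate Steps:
a(O) = -4*O/(-20 + O) (a(O) = -2*(O + O)/(O - 20) = -2*2*O/(-20 + O) = -4*O/(-20 + O))
a(22) - 1*(-3188) = -4*22/(-20 + 22) - 1*(-3188) = -4*22/2 + 3188 = -4*22*½ + 3188 = -44 + 3188 = 3144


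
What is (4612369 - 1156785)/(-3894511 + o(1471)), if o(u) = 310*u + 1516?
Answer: -3455584/3436985 ≈ -1.0054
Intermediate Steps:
o(u) = 1516 + 310*u
(4612369 - 1156785)/(-3894511 + o(1471)) = (4612369 - 1156785)/(-3894511 + (1516 + 310*1471)) = 3455584/(-3894511 + (1516 + 456010)) = 3455584/(-3894511 + 457526) = 3455584/(-3436985) = 3455584*(-1/3436985) = -3455584/3436985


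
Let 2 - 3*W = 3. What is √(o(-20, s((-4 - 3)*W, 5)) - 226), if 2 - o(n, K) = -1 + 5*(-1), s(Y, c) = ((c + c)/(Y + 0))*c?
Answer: I*√218 ≈ 14.765*I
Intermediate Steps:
W = -⅓ (W = ⅔ - ⅓*3 = ⅔ - 1 = -⅓ ≈ -0.33333)
s(Y, c) = 2*c²/Y (s(Y, c) = ((2*c)/Y)*c = (2*c/Y)*c = 2*c²/Y)
o(n, K) = 8 (o(n, K) = 2 - (-1 + 5*(-1)) = 2 - (-1 - 5) = 2 - 1*(-6) = 2 + 6 = 8)
√(o(-20, s((-4 - 3)*W, 5)) - 226) = √(8 - 226) = √(-218) = I*√218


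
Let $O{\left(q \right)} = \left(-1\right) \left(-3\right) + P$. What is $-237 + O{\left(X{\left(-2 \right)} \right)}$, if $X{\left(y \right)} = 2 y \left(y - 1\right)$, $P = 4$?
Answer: $-230$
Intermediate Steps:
$X{\left(y \right)} = 2 y \left(-1 + y\right)$
$O{\left(q \right)} = 7$ ($O{\left(q \right)} = \left(-1\right) \left(-3\right) + 4 = 3 + 4 = 7$)
$-237 + O{\left(X{\left(-2 \right)} \right)} = -237 + 7 = -230$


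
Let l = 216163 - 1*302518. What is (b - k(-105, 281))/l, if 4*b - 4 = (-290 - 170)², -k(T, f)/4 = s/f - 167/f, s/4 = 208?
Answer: -4955947/8088585 ≈ -0.61271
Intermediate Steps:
s = 832 (s = 4*208 = 832)
l = -86355 (l = 216163 - 302518 = -86355)
k(T, f) = -2660/f (k(T, f) = -4*(832/f - 167/f) = -2660/f)
b = 52901 (b = 1 + (-290 - 170)²/4 = 1 + (¼)*(-460)² = 1 + (¼)*211600 = 1 + 52900 = 52901)
(b - k(-105, 281))/l = (52901 - (-2660)/281)/(-86355) = (52901 - (-2660)/281)*(-1/86355) = (52901 - 1*(-2660/281))*(-1/86355) = (52901 + 2660/281)*(-1/86355) = (14867841/281)*(-1/86355) = -4955947/8088585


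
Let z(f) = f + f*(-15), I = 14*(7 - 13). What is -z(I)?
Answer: -1176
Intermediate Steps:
I = -84 (I = 14*(-6) = -84)
z(f) = -14*f (z(f) = f - 15*f = -14*f)
-z(I) = -(-14)*(-84) = -1*1176 = -1176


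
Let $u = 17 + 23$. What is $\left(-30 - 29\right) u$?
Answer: $-2360$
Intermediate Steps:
$u = 40$
$\left(-30 - 29\right) u = \left(-30 - 29\right) 40 = \left(-59\right) 40 = -2360$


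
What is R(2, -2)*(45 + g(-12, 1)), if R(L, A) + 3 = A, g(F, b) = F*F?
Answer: -945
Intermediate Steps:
g(F, b) = F**2
R(L, A) = -3 + A
R(2, -2)*(45 + g(-12, 1)) = (-3 - 2)*(45 + (-12)**2) = -5*(45 + 144) = -5*189 = -945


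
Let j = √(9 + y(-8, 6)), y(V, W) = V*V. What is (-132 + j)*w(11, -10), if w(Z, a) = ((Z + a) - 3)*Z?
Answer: 2904 - 22*√73 ≈ 2716.0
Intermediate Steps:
y(V, W) = V²
w(Z, a) = Z*(-3 + Z + a) (w(Z, a) = (-3 + Z + a)*Z = Z*(-3 + Z + a))
j = √73 (j = √(9 + (-8)²) = √(9 + 64) = √73 ≈ 8.5440)
(-132 + j)*w(11, -10) = (-132 + √73)*(11*(-3 + 11 - 10)) = (-132 + √73)*(11*(-2)) = (-132 + √73)*(-22) = 2904 - 22*√73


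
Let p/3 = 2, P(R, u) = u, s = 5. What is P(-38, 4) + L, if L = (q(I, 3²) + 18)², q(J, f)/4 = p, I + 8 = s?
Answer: 1768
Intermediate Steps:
I = -3 (I = -8 + 5 = -3)
p = 6 (p = 3*2 = 6)
q(J, f) = 24 (q(J, f) = 4*6 = 24)
L = 1764 (L = (24 + 18)² = 42² = 1764)
P(-38, 4) + L = 4 + 1764 = 1768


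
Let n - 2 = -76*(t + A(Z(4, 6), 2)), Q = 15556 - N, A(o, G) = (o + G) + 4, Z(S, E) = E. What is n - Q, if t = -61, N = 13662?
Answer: 1832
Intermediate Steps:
A(o, G) = 4 + G + o (A(o, G) = (G + o) + 4 = 4 + G + o)
Q = 1894 (Q = 15556 - 1*13662 = 15556 - 13662 = 1894)
n = 3726 (n = 2 - 76*(-61 + (4 + 2 + 6)) = 2 - 76*(-61 + 12) = 2 - 76*(-49) = 2 + 3724 = 3726)
n - Q = 3726 - 1*1894 = 3726 - 1894 = 1832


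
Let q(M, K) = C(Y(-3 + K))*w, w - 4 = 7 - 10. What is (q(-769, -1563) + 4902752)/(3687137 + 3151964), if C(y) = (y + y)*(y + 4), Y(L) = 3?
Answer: 4902794/6839101 ≈ 0.71688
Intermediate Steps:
w = 1 (w = 4 + (7 - 10) = 4 - 3 = 1)
C(y) = 2*y*(4 + y) (C(y) = (2*y)*(4 + y) = 2*y*(4 + y))
q(M, K) = 42 (q(M, K) = (2*3*(4 + 3))*1 = (2*3*7)*1 = 42*1 = 42)
(q(-769, -1563) + 4902752)/(3687137 + 3151964) = (42 + 4902752)/(3687137 + 3151964) = 4902794/6839101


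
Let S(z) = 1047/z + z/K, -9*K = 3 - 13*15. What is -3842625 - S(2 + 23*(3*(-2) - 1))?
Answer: -13034136383/3392 ≈ -3.8426e+6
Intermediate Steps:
K = 64/3 (K = -(3 - 13*15)/9 = -(3 - 195)/9 = -1/9*(-192) = 64/3 ≈ 21.333)
S(z) = 1047/z + 3*z/64 (S(z) = 1047/z + z/(64/3) = 1047/z + z*(3/64) = 1047/z + 3*z/64)
-3842625 - S(2 + 23*(3*(-2) - 1)) = -3842625 - (1047/(2 + 23*(3*(-2) - 1)) + 3*(2 + 23*(3*(-2) - 1))/64) = -3842625 - (1047/(2 + 23*(-6 - 1)) + 3*(2 + 23*(-6 - 1))/64) = -3842625 - (1047/(2 + 23*(-7)) + 3*(2 + 23*(-7))/64) = -3842625 - (1047/(2 - 161) + 3*(2 - 161)/64) = -3842625 - (1047/(-159) + (3/64)*(-159)) = -3842625 - (1047*(-1/159) - 477/64) = -3842625 - (-349/53 - 477/64) = -3842625 - 1*(-47617/3392) = -3842625 + 47617/3392 = -13034136383/3392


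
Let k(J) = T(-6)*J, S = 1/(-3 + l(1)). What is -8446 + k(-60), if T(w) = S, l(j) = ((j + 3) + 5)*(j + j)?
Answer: -8450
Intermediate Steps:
l(j) = 2*j*(8 + j) (l(j) = ((3 + j) + 5)*(2*j) = (8 + j)*(2*j) = 2*j*(8 + j))
S = 1/15 (S = 1/(-3 + 2*1*(8 + 1)) = 1/(-3 + 2*1*9) = 1/(-3 + 18) = 1/15 ≈ 0.066667)
T(w) = 1/15
k(J) = J/15
-8446 + k(-60) = -8446 + (1/15)*(-60) = -8446 - 4 = -8450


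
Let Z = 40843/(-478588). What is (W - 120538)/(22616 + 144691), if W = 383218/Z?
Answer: -17120606338/621210891 ≈ -27.560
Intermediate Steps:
Z = -3713/43508 (Z = 40843*(-1/478588) = -3713/43508 ≈ -0.085341)
W = -16673048744/3713 (W = 383218/(-3713/43508) = 383218*(-43508/3713) = -16673048744/3713 ≈ -4.4904e+6)
(W - 120538)/(22616 + 144691) = (-16673048744/3713 - 120538)/(22616 + 144691) = -17120606338/3713/167307 = -17120606338/3713*1/167307 = -17120606338/621210891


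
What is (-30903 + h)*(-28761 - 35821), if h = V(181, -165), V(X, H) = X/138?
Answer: 137702806003/69 ≈ 1.9957e+9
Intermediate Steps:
V(X, H) = X/138 (V(X, H) = X*(1/138) = X/138)
h = 181/138 (h = (1/138)*181 = 181/138 ≈ 1.3116)
(-30903 + h)*(-28761 - 35821) = (-30903 + 181/138)*(-28761 - 35821) = -4264433/138*(-64582) = 137702806003/69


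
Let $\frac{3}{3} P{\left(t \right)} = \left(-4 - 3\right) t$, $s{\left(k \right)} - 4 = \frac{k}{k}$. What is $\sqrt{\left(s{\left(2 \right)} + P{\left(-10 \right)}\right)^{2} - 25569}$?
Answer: $6 i \sqrt{554} \approx 141.22 i$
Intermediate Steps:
$s{\left(k \right)} = 5$ ($s{\left(k \right)} = 4 + \frac{k}{k} = 4 + 1 = 5$)
$P{\left(t \right)} = - 7 t$ ($P{\left(t \right)} = \left(-4 - 3\right) t = - 7 t$)
$\sqrt{\left(s{\left(2 \right)} + P{\left(-10 \right)}\right)^{2} - 25569} = \sqrt{\left(5 - -70\right)^{2} - 25569} = \sqrt{\left(5 + 70\right)^{2} - 25569} = \sqrt{75^{2} - 25569} = \sqrt{5625 - 25569} = \sqrt{-19944} = 6 i \sqrt{554}$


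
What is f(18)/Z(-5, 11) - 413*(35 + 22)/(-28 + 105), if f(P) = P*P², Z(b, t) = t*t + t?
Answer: -2877/11 ≈ -261.55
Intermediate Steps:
Z(b, t) = t + t² (Z(b, t) = t² + t = t + t²)
f(P) = P³
f(18)/Z(-5, 11) - 413*(35 + 22)/(-28 + 105) = 18³/((11*(1 + 11))) - 413*(35 + 22)/(-28 + 105) = 5832/((11*12)) - 23541/77 = 5832/132 - 23541/77 = 5832*(1/132) - 413*57/77 = 486/11 - 3363/11 = -2877/11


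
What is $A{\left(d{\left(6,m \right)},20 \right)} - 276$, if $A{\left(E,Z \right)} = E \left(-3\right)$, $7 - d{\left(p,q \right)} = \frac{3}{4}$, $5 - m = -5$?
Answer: $- \frac{1179}{4} \approx -294.75$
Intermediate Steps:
$m = 10$ ($m = 5 - -5 = 5 + 5 = 10$)
$d{\left(p,q \right)} = \frac{25}{4}$ ($d{\left(p,q \right)} = 7 - \frac{3}{4} = \frac{25}{4}$)
$A{\left(E,Z \right)} = - 3 E$
$A{\left(d{\left(6,m \right)},20 \right)} - 276 = \left(-3\right) \frac{25}{4} - 276 = - \frac{75}{4} - 276 = - \frac{1179}{4}$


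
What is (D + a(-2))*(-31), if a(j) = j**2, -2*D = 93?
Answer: 2635/2 ≈ 1317.5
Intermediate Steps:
D = -93/2 (D = -1/2*93 = -93/2 ≈ -46.500)
(D + a(-2))*(-31) = (-93/2 + (-2)**2)*(-31) = (-93/2 + 4)*(-31) = -85/2*(-31) = 2635/2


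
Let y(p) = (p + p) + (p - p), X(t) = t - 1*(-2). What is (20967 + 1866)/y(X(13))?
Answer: 7611/10 ≈ 761.10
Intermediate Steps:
X(t) = 2 + t (X(t) = t + 2 = 2 + t)
y(p) = 2*p (y(p) = 2*p + 0 = 2*p)
(20967 + 1866)/y(X(13)) = (20967 + 1866)/((2*(2 + 13))) = 22833/((2*15)) = 22833/30 = 22833*(1/30) = 7611/10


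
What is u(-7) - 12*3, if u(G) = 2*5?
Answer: -26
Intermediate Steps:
u(G) = 10
u(-7) - 12*3 = 10 - 12*3 = 10 - 36 = -26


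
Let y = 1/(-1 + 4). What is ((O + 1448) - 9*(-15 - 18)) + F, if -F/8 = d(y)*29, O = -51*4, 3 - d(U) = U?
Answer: 2767/3 ≈ 922.33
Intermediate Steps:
y = ⅓ (y = 1/3 = ⅓ ≈ 0.33333)
d(U) = 3 - U
O = -204
F = -1856/3 (F = -8*(3 - 1*⅓)*29 = -8*(3 - ⅓)*29 = -64*29/3 = -8*232/3 = -1856/3 ≈ -618.67)
((O + 1448) - 9*(-15 - 18)) + F = ((-204 + 1448) - 9*(-15 - 18)) - 1856/3 = (1244 - 9*(-33)) - 1856/3 = (1244 + 297) - 1856/3 = 1541 - 1856/3 = 2767/3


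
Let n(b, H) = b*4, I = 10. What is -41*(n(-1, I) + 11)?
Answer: -287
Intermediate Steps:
n(b, H) = 4*b
-41*(n(-1, I) + 11) = -41*(4*(-1) + 11) = -41*(-4 + 11) = -41*7 = -287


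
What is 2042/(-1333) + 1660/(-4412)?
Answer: -2805521/1470299 ≈ -1.9081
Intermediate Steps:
2042/(-1333) + 1660/(-4412) = 2042*(-1/1333) + 1660*(-1/4412) = -2042/1333 - 415/1103 = -2805521/1470299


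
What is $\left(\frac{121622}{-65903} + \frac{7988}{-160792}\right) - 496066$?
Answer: $- \frac{1314167587533851}{2649168794} \approx -4.9607 \cdot 10^{5}$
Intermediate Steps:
$\left(\frac{121622}{-65903} + \frac{7988}{-160792}\right) - 496066 = \left(121622 \left(- \frac{1}{65903}\right) + 7988 \left(- \frac{1}{160792}\right)\right) - 496066 = \left(- \frac{121622}{65903} - \frac{1997}{40198}\right) - 496066 = - \frac{5020569447}{2649168794} - 496066 = - \frac{1314167587533851}{2649168794}$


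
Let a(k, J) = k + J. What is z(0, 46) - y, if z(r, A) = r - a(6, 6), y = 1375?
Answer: -1387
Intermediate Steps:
a(k, J) = J + k
z(r, A) = -12 + r (z(r, A) = r - (6 + 6) = r - 1*12 = r - 12 = -12 + r)
z(0, 46) - y = (-12 + 0) - 1*1375 = -12 - 1375 = -1387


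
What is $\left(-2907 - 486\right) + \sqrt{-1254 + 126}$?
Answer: $-3393 + 2 i \sqrt{282} \approx -3393.0 + 33.586 i$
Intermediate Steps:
$\left(-2907 - 486\right) + \sqrt{-1254 + 126} = -3393 + \sqrt{-1128} = -3393 + 2 i \sqrt{282}$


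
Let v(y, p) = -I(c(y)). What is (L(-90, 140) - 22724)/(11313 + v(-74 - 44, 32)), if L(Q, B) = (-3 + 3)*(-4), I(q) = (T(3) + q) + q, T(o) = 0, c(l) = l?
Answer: -22724/11549 ≈ -1.9676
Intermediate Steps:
I(q) = 2*q (I(q) = (0 + q) + q = q + q = 2*q)
L(Q, B) = 0 (L(Q, B) = 0*(-4) = 0)
v(y, p) = -2*y
(L(-90, 140) - 22724)/(11313 + v(-74 - 44, 32)) = (0 - 22724)/(11313 - 2*(-74 - 44)) = -22724/(11313 - 2*(-118)) = -22724/(11313 + 236) = -22724/11549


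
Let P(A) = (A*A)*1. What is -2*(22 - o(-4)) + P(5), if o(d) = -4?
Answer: -27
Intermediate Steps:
P(A) = A² (P(A) = A²*1 = A²)
-2*(22 - o(-4)) + P(5) = -2*(22 - 1*(-4)) + 5² = -2*(22 + 4) + 25 = -2*26 + 25 = -52 + 25 = -27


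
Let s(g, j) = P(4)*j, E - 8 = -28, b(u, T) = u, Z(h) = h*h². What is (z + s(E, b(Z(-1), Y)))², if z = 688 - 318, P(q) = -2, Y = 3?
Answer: 138384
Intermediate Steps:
Z(h) = h³
E = -20 (E = 8 - 28 = -20)
s(g, j) = -2*j
z = 370
(z + s(E, b(Z(-1), Y)))² = (370 - 2*(-1)³)² = (370 - 2*(-1))² = (370 + 2)² = 372² = 138384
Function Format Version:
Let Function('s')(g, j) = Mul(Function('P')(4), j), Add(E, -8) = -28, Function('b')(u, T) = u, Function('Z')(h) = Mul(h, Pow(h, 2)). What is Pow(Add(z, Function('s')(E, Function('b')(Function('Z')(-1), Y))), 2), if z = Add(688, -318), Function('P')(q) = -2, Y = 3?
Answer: 138384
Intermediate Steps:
Function('Z')(h) = Pow(h, 3)
E = -20 (E = Add(8, -28) = -20)
Function('s')(g, j) = Mul(-2, j)
z = 370
Pow(Add(z, Function('s')(E, Function('b')(Function('Z')(-1), Y))), 2) = Pow(Add(370, Mul(-2, Pow(-1, 3))), 2) = Pow(Add(370, Mul(-2, -1)), 2) = Pow(Add(370, 2), 2) = Pow(372, 2) = 138384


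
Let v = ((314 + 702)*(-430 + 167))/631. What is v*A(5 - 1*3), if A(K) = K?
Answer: -534416/631 ≈ -846.93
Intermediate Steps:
v = -267208/631 (v = (1016*(-263))*(1/631) = -267208*1/631 = -267208/631 ≈ -423.47)
v*A(5 - 1*3) = -267208*(5 - 1*3)/631 = -267208*(5 - 3)/631 = -267208/631*2 = -534416/631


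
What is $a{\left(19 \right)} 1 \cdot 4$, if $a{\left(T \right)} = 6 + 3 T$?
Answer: $252$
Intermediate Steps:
$a{\left(19 \right)} 1 \cdot 4 = \left(6 + 3 \cdot 19\right) 1 \cdot 4 = \left(6 + 57\right) 4 = 63 \cdot 4 = 252$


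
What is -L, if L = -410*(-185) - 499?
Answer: -75351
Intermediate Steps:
L = 75351 (L = 75850 - 499 = 75351)
-L = -1*75351 = -75351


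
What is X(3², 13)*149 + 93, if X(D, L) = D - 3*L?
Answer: -4377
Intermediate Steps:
X(3², 13)*149 + 93 = (3² - 3*13)*149 + 93 = (9 - 39)*149 + 93 = -30*149 + 93 = -4470 + 93 = -4377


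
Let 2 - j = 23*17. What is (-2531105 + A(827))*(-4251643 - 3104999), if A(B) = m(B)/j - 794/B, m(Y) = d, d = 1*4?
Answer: 5990251566357604938/321703 ≈ 1.8620e+13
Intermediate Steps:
j = -389 (j = 2 - 23*17 = 2 - 1*391 = 2 - 391 = -389)
d = 4
m(Y) = 4
A(B) = -4/389 - 794/B (A(B) = 4/(-389) - 794/B = 4*(-1/389) - 794/B = -4/389 - 794/B)
(-2531105 + A(827))*(-4251643 - 3104999) = (-2531105 + (-4/389 - 794/827))*(-4251643 - 3104999) = (-2531105 + (-4/389 - 794*1/827))*(-7356642) = (-2531105 + (-4/389 - 794/827))*(-7356642) = (-2531105 - 312174/321703)*(-7356642) = -814264383989/321703*(-7356642) = 5990251566357604938/321703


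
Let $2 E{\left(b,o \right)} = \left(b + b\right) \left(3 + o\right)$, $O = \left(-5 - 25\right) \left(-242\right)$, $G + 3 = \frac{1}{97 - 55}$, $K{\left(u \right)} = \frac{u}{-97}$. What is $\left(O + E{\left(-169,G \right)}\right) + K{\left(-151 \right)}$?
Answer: $\frac{29567189}{4074} \approx 7257.5$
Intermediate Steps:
$K{\left(u \right)} = - \frac{u}{97}$ ($K{\left(u \right)} = u \left(- \frac{1}{97}\right) = - \frac{u}{97}$)
$G = - \frac{125}{42}$ ($G = -3 + \frac{1}{97 - 55} = -3 + \frac{1}{42} = - \frac{125}{42} \approx -2.9762$)
$O = 7260$ ($O = \left(-5 - 25\right) \left(-242\right) = \left(-30\right) \left(-242\right) = 7260$)
$E{\left(b,o \right)} = b \left(3 + o\right)$ ($E{\left(b,o \right)} = \frac{\left(b + b\right) \left(3 + o\right)}{2} = \frac{2 b \left(3 + o\right)}{2} = b \left(3 + o\right)$)
$\left(O + E{\left(-169,G \right)}\right) + K{\left(-151 \right)} = \left(7260 - 169 \left(3 - \frac{125}{42}\right)\right) - - \frac{151}{97} = \left(7260 - \frac{169}{42}\right) + \frac{151}{97} = \frac{304751}{42} + \frac{151}{97} = \frac{29567189}{4074}$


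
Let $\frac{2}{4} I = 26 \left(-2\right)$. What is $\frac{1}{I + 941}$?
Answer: $\frac{1}{837} \approx 0.0011947$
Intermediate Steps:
$I = -104$ ($I = 2 \cdot 26 \left(-2\right) = 2 \left(-52\right) = -104$)
$\frac{1}{I + 941} = \frac{1}{-104 + 941} = \frac{1}{837}$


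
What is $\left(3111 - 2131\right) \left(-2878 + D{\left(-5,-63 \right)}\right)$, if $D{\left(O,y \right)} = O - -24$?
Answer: $-2801820$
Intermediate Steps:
$D{\left(O,y \right)} = 24 + O$ ($D{\left(O,y \right)} = O + 24 = 24 + O$)
$\left(3111 - 2131\right) \left(-2878 + D{\left(-5,-63 \right)}\right) = \left(3111 - 2131\right) \left(-2878 + \left(24 - 5\right)\right) = 980 \left(-2878 + 19\right) = 980 \left(-2859\right) = -2801820$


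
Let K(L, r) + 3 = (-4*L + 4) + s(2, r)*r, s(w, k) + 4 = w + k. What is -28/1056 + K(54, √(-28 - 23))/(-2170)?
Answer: 3931/40920 + I*√51/1085 ≈ 0.096066 + 0.006582*I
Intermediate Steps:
s(w, k) = -4 + k + w (s(w, k) = -4 + (w + k) = -4 + (k + w) = -4 + k + w)
K(L, r) = 1 - 4*L + r*(-2 + r) (K(L, r) = -3 + ((-4*L + 4) + (-4 + r + 2)*r) = -3 + ((4 - 4*L) + (-2 + r)*r) = -3 + ((4 - 4*L) + r*(-2 + r)) = -3 + (4 - 4*L + r*(-2 + r)) = 1 - 4*L + r*(-2 + r))
-28/1056 + K(54, √(-28 - 23))/(-2170) = -28/1056 + (1 - 4*54 + √(-28 - 23)*(-2 + √(-28 - 23)))/(-2170) = -28*1/1056 + (1 - 216 + √(-51)*(-2 + √(-51)))*(-1/2170) = -7/264 + (1 - 216 + (I*√51)*(-2 + I*√51))*(-1/2170) = -7/264 + (1 - 216 + I*√51*(-2 + I*√51))*(-1/2170) = -7/264 + (-215 + I*√51*(-2 + I*√51))*(-1/2170) = -7/264 + (43/434 - I*√51*(-2 + I*√51)/2170) = 4157/57288 - I*√51*(-2 + I*√51)/2170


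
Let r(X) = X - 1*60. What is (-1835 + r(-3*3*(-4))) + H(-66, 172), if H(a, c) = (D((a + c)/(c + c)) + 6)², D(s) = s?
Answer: -53819431/29584 ≈ -1819.2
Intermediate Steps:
r(X) = -60 + X (r(X) = X - 60 = -60 + X)
H(a, c) = (6 + (a + c)/(2*c))² (H(a, c) = ((a + c)/(c + c) + 6)² = ((a + c)/((2*c)) + 6)² = ((a + c)*(1/(2*c)) + 6)² = ((a + c)/(2*c) + 6)² = (6 + (a + c)/(2*c))²)
(-1835 + r(-3*3*(-4))) + H(-66, 172) = (-1835 + (-60 - 3*3*(-4))) + (¼)*(-66 + 13*172)²/172² = (-1835 + (-60 - 9*(-4))) + (¼)*(1/29584)*(-66 + 2236)² = (-1835 + (-60 + 36)) + (¼)*(1/29584)*2170² = (-1835 - 24) + (¼)*(1/29584)*4708900 = -1859 + 1177225/29584 = -53819431/29584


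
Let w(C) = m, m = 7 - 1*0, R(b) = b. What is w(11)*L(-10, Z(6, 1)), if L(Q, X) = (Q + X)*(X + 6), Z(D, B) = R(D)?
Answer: -336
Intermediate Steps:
Z(D, B) = D
L(Q, X) = (6 + X)*(Q + X) (L(Q, X) = (Q + X)*(6 + X) = (6 + X)*(Q + X))
m = 7 (m = 7 + 0 = 7)
w(C) = 7
w(11)*L(-10, Z(6, 1)) = 7*(6² + 6*(-10) + 6*6 - 10*6) = 7*(36 - 60 + 36 - 60) = 7*(-48) = -336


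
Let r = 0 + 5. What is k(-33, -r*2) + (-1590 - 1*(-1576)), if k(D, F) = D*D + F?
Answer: 1065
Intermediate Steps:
r = 5
k(D, F) = F + D**2 (k(D, F) = D**2 + F = F + D**2)
k(-33, -r*2) + (-1590 - 1*(-1576)) = (-1*5*2 + (-33)**2) + (-1590 - 1*(-1576)) = (-5*2 + 1089) + (-1590 + 1576) = (-10 + 1089) - 14 = 1079 - 14 = 1065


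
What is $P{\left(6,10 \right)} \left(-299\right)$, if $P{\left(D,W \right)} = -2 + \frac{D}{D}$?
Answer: $299$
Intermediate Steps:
$P{\left(D,W \right)} = -1$ ($P{\left(D,W \right)} = -2 + 1 = -1$)
$P{\left(6,10 \right)} \left(-299\right) = \left(-1\right) \left(-299\right) = 299$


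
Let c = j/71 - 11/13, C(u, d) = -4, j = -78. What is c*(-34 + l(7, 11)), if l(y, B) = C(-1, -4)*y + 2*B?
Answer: 71800/923 ≈ 77.790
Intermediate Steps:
l(y, B) = -4*y + 2*B
c = -1795/923 (c = -78/71 - 11/13 = -1795/923 ≈ -1.9447)
c*(-34 + l(7, 11)) = -1795*(-34 + (-4*7 + 2*11))/923 = -1795*(-34 + (-28 + 22))/923 = -1795*(-34 - 6)/923 = -1795/923*(-40) = 71800/923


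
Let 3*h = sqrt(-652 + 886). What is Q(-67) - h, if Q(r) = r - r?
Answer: -sqrt(26) ≈ -5.0990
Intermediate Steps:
Q(r) = 0
h = sqrt(26) (h = sqrt(-652 + 886)/3 = sqrt(234)/3 = (3*sqrt(26))/3 = sqrt(26) ≈ 5.0990)
Q(-67) - h = 0 - sqrt(26) = -sqrt(26)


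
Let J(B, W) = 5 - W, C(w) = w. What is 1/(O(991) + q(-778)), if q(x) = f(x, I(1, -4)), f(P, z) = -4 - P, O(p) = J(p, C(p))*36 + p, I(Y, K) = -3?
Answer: -1/33731 ≈ -2.9646e-5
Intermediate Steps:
O(p) = 180 - 35*p (O(p) = (5 - p)*36 + p = (180 - 36*p) + p = 180 - 35*p)
q(x) = -4 - x
1/(O(991) + q(-778)) = 1/((180 - 35*991) + (-4 - 1*(-778))) = 1/((180 - 34685) + (-4 + 778)) = 1/(-34505 + 774) = 1/(-33731) = -1/33731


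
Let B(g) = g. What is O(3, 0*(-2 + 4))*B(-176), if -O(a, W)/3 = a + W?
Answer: 1584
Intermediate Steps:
O(a, W) = -3*W - 3*a (O(a, W) = -3*(a + W) = -3*(W + a) = -3*W - 3*a)
O(3, 0*(-2 + 4))*B(-176) = (-0*(-2 + 4) - 3*3)*(-176) = (-0*2 - 9)*(-176) = (-3*0 - 9)*(-176) = (0 - 9)*(-176) = -9*(-176) = 1584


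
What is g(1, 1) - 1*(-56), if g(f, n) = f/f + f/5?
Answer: 286/5 ≈ 57.200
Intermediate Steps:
g(f, n) = 1 + f/5 (g(f, n) = 1 + f*(1/5) = 1 + f/5)
g(1, 1) - 1*(-56) = (1 + (1/5)*1) - 1*(-56) = (1 + 1/5) + 56 = 6/5 + 56 = 286/5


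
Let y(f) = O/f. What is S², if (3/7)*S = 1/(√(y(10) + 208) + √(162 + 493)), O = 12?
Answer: 1058645/44715969 - 2450*√137026/44715969 ≈ 0.0033931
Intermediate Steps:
y(f) = 12/f
S = 7/(3*(√655 + √5230/5)) (S = 7/(3*(√(12/10 + 208) + √(162 + 493))) = 7/(3*(√(12*(⅒) + 208) + √655)) = 7/(3*(√(6/5 + 208) + √655)) = 7/(3*(√(1046/5) + √655)) = 7/(3*(√5230/5 + √655)) = 7/(3*(√655 + √5230/5)) ≈ 0.058251)
S² = (35/(3*(√5230 + 5*√655)))² = 1225/(9*(√5230 + 5*√655)²)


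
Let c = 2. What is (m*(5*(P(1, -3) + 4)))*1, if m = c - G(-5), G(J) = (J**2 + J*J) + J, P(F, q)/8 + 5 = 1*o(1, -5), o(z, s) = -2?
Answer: 11180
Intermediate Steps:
P(F, q) = -56 (P(F, q) = -40 + 8*(1*(-2)) = -40 + 8*(-2) = -40 - 16 = -56)
G(J) = J + 2*J**2 (G(J) = (J**2 + J**2) + J = 2*J**2 + J = J + 2*J**2)
m = -43 (m = 2 - (-5)*(1 + 2*(-5)) = 2 - (-5)*(1 - 10) = 2 - (-5)*(-9) = 2 - 1*45 = 2 - 45 = -43)
(m*(5*(P(1, -3) + 4)))*1 = -215*(-56 + 4)*1 = -215*(-52)*1 = -43*(-260)*1 = 11180*1 = 11180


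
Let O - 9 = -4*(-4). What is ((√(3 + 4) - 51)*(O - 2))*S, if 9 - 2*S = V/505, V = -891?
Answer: -3188214/505 + 62514*√7/505 ≈ -5985.8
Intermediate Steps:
S = 2718/505 (S = 9/2 - (-891)/(2*505) = 9/2 - ½*(-891/505) = 9/2 + 891/1010 = 2718/505 ≈ 5.3822)
O = 25 (O = 9 - 4*(-4) = 9 + 16 = 25)
((√(3 + 4) - 51)*(O - 2))*S = ((√(3 + 4) - 51)*(25 - 2))*(2718/505) = ((√7 - 51)*23)*(2718/505) = ((-51 + √7)*23)*(2718/505) = (-1173 + 23*√7)*(2718/505) = -3188214/505 + 62514*√7/505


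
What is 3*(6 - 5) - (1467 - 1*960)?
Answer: -504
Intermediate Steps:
3*(6 - 5) - (1467 - 1*960) = 3*1 - (1467 - 960) = 3 - 1*507 = 3 - 507 = -504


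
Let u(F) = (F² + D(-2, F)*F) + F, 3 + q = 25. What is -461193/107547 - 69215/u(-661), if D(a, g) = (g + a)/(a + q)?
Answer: -1458331026533/328500268107 ≈ -4.4394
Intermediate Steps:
q = 22 (q = -3 + 25 = 22)
D(a, g) = (a + g)/(22 + a) (D(a, g) = (g + a)/(a + 22) = (a + g)/(22 + a))
u(F) = F + F² + F*(-⅒ + F/20) (u(F) = (F² + ((-2 + F)/(22 - 2))*F) + F = (F² + ((-2 + F)/20)*F) + F = (F² + (-⅒ + F/20)*F) + F = (F² + F*(-⅒ + F/20)) + F = F + F² + F*(-⅒ + F/20))
-461193/107547 - 69215/u(-661) = -461193/107547 - 69215*(-20/(1983*(6 + 7*(-661)))) = -461193*1/107547 - 69215*(-20/(1983*(6 - 4627))) = -153731/35849 - 69215/((3/20)*(-661)*(-4621)) = -153731/35849 - 69215/9163443/20 = -153731/35849 - 69215*20/9163443 = -153731/35849 - 1384300/9163443 = -1458331026533/328500268107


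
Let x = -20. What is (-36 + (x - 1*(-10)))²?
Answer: 2116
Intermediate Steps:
(-36 + (x - 1*(-10)))² = (-36 + (-20 - 1*(-10)))² = (-36 + (-20 + 10))² = (-36 - 10)² = (-46)² = 2116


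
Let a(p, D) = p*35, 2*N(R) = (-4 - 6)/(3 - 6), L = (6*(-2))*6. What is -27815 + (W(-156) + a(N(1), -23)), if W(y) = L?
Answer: -83486/3 ≈ -27829.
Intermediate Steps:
L = -72 (L = -12*6 = -72)
N(R) = 5/3 (N(R) = ((-4 - 6)/(3 - 6))/2 = (-10/(-3))/2 = (-10*(-⅓))/2 = (½)*(10/3) = 5/3)
W(y) = -72
a(p, D) = 35*p
-27815 + (W(-156) + a(N(1), -23)) = -27815 + (-72 + 35*(5/3)) = -27815 + (-72 + 175/3) = -27815 - 41/3 = -83486/3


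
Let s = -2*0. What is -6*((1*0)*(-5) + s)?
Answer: 0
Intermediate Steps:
s = 0
-6*((1*0)*(-5) + s) = -6*((1*0)*(-5) + 0) = -6*(0*(-5) + 0) = -6*(0 + 0) = -6*0 = 0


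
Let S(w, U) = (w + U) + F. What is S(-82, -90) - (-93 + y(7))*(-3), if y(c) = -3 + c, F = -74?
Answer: -513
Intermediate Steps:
S(w, U) = -74 + U + w (S(w, U) = (w + U) - 74 = (U + w) - 74 = -74 + U + w)
S(-82, -90) - (-93 + y(7))*(-3) = (-74 - 90 - 82) - (-93 + (-3 + 7))*(-3) = -246 - (-93 + 4)*(-3) = -246 - (-89)*(-3) = -246 - 1*267 = -246 - 267 = -513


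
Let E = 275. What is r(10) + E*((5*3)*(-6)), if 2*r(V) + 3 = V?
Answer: -49493/2 ≈ -24747.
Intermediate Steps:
r(V) = -3/2 + V/2
r(10) + E*((5*3)*(-6)) = (-3/2 + (½)*10) + 275*((5*3)*(-6)) = (-3/2 + 5) + 275*(15*(-6)) = 7/2 + 275*(-90) = 7/2 - 24750 = -49493/2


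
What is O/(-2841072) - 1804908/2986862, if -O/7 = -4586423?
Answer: -50510480801879/4242944998032 ≈ -11.905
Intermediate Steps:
O = 32104961 (O = -7*(-4586423) = 32104961)
O/(-2841072) - 1804908/2986862 = 32104961/(-2841072) - 1804908/2986862 = 32104961*(-1/2841072) - 1804908*1/2986862 = -32104961/2841072 - 902454/1493431 = -50510480801879/4242944998032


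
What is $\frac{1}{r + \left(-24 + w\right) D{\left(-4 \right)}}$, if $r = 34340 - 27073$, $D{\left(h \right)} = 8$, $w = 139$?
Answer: $\frac{1}{8187} \approx 0.00012214$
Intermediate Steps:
$r = 7267$
$\frac{1}{r + \left(-24 + w\right) D{\left(-4 \right)}} = \frac{1}{7267 + \left(-24 + 139\right) 8} = \frac{1}{7267 + 115 \cdot 8} = \frac{1}{7267 + 920} = \frac{1}{8187}$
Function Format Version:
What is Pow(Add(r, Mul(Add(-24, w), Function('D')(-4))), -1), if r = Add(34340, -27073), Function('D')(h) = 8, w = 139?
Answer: Rational(1, 8187) ≈ 0.00012214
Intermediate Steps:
r = 7267
Pow(Add(r, Mul(Add(-24, w), Function('D')(-4))), -1) = Pow(Add(7267, Mul(Add(-24, 139), 8)), -1) = Pow(Add(7267, Mul(115, 8)), -1) = Pow(Add(7267, 920), -1) = Pow(8187, -1) = Rational(1, 8187)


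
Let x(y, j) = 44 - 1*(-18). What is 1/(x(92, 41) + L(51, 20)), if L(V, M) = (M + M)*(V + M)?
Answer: 1/2902 ≈ 0.00034459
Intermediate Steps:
x(y, j) = 62 (x(y, j) = 44 + 18 = 62)
L(V, M) = 2*M*(M + V) (L(V, M) = (2*M)*(M + V) = 2*M*(M + V))
1/(x(92, 41) + L(51, 20)) = 1/(62 + 2*20*(20 + 51)) = 1/(62 + 2*20*71) = 1/(62 + 2840) = 1/2902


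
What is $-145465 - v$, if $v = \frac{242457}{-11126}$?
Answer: $- \frac{1618201133}{11126} \approx -1.4544 \cdot 10^{5}$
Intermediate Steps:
$v = - \frac{242457}{11126}$ ($v = 242457 \left(- \frac{1}{11126}\right) = - \frac{242457}{11126} \approx -21.792$)
$-145465 - v = -145465 - - \frac{242457}{11126} = -145465 + \frac{242457}{11126} = - \frac{1618201133}{11126}$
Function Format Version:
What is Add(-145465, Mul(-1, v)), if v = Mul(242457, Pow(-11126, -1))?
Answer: Rational(-1618201133, 11126) ≈ -1.4544e+5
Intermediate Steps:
v = Rational(-242457, 11126) (v = Mul(242457, Rational(-1, 11126)) = Rational(-242457, 11126) ≈ -21.792)
Add(-145465, Mul(-1, v)) = Add(-145465, Mul(-1, Rational(-242457, 11126))) = Add(-145465, Rational(242457, 11126)) = Rational(-1618201133, 11126)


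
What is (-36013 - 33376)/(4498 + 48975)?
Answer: -69389/53473 ≈ -1.2976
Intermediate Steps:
(-36013 - 33376)/(4498 + 48975) = -69389/53473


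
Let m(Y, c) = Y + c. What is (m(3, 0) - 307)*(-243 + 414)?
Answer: -51984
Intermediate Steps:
(m(3, 0) - 307)*(-243 + 414) = ((3 + 0) - 307)*(-243 + 414) = (3 - 307)*171 = -304*171 = -51984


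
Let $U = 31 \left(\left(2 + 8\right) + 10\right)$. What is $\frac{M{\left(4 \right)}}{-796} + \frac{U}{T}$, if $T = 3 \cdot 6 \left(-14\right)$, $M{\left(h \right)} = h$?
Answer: $- \frac{30908}{12537} \approx -2.4653$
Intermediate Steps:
$T = -252$ ($T = 18 \left(-14\right) = -252$)
$U = 620$ ($U = 31 \left(10 + 10\right) = 31 \cdot 20 = 620$)
$\frac{M{\left(4 \right)}}{-796} + \frac{U}{T} = \frac{4}{-796} + \frac{620}{-252} = 4 \left(- \frac{1}{796}\right) + 620 \left(- \frac{1}{252}\right) = - \frac{1}{199} - \frac{155}{63} = - \frac{30908}{12537}$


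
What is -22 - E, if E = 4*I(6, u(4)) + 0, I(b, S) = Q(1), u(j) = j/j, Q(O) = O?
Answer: -26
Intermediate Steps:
u(j) = 1
I(b, S) = 1
E = 4 (E = 4*1 + 0 = 4 + 0 = 4)
-22 - E = -22 - 1*4 = -22 - 4 = -26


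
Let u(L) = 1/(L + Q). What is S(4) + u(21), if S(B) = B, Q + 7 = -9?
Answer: 21/5 ≈ 4.2000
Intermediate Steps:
Q = -16 (Q = -7 - 9 = -16)
u(L) = 1/(-16 + L) (u(L) = 1/(L - 16) = 1/(-16 + L))
S(4) + u(21) = 4 + 1/(-16 + 21) = 4 + 1/5 = 4 + ⅕ = 21/5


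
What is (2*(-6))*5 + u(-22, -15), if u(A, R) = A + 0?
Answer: -82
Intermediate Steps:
u(A, R) = A
(2*(-6))*5 + u(-22, -15) = (2*(-6))*5 - 22 = -12*5 - 22 = -60 - 22 = -82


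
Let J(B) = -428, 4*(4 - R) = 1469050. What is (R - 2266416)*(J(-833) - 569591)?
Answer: 3002489009631/2 ≈ 1.5012e+12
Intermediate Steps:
R = -734517/2 (R = 4 - ¼*1469050 = 4 - 734525/2 = -734517/2 ≈ -3.6726e+5)
(R - 2266416)*(J(-833) - 569591) = (-734517/2 - 2266416)*(-428 - 569591) = -5267349/2*(-570019) = 3002489009631/2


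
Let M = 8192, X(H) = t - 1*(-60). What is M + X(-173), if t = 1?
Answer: 8253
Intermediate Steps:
X(H) = 61 (X(H) = 1 - 1*(-60) = 1 + 60 = 61)
M + X(-173) = 8192 + 61 = 8253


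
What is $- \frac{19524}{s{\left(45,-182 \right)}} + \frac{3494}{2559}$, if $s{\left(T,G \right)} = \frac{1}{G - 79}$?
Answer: $\frac{13040063570}{2559} \approx 5.0958 \cdot 10^{6}$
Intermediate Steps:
$s{\left(T,G \right)} = \frac{1}{-79 + G}$
$- \frac{19524}{s{\left(45,-182 \right)}} + \frac{3494}{2559} = - \frac{19524}{\frac{1}{-79 - 182}} + \frac{3494}{2559} = - \frac{19524}{\frac{1}{-261}} + 3494 \cdot \frac{1}{2559} = - \frac{19524}{- \frac{1}{261}} + \frac{3494}{2559} = \left(-19524\right) \left(-261\right) + \frac{3494}{2559} = 5095764 + \frac{3494}{2559} = \frac{13040063570}{2559}$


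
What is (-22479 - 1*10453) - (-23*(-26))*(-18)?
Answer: -22168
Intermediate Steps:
(-22479 - 1*10453) - (-23*(-26))*(-18) = (-22479 - 10453) - 598*(-18) = -32932 - 1*(-10764) = -32932 + 10764 = -22168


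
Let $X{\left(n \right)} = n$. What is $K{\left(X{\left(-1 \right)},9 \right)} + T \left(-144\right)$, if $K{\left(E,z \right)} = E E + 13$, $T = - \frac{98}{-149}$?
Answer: $- \frac{12026}{149} \approx -80.711$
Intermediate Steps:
$T = \frac{98}{149}$ ($T = \left(-98\right) \left(- \frac{1}{149}\right) = \frac{98}{149} \approx 0.65772$)
$K{\left(E,z \right)} = 13 + E^{2}$ ($K{\left(E,z \right)} = E^{2} + 13 = 13 + E^{2}$)
$K{\left(X{\left(-1 \right)},9 \right)} + T \left(-144\right) = \left(13 + \left(-1\right)^{2}\right) + \frac{98}{149} \left(-144\right) = \left(13 + 1\right) - \frac{14112}{149} = 14 - \frac{14112}{149} = - \frac{12026}{149}$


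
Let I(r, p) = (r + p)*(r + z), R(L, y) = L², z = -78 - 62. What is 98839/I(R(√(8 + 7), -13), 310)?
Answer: -7603/3125 ≈ -2.4330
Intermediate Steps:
z = -140
I(r, p) = (-140 + r)*(p + r) (I(r, p) = (r + p)*(r - 140) = (p + r)*(-140 + r) = (-140 + r)*(p + r))
98839/I(R(√(8 + 7), -13), 310) = 98839/(((√(8 + 7))²)² - 140*310 - 140*(√(8 + 7))² + 310*(√(8 + 7))²) = 98839/(((√15)²)² - 43400 - 140*(√15)² + 310*(√15)²) = 98839/(15² - 43400 - 140*15 + 310*15) = 98839/(225 - 43400 - 2100 + 4650) = 98839/(-40625) = 98839*(-1/40625) = -7603/3125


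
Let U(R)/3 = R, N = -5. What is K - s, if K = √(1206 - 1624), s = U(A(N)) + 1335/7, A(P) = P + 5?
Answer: -1335/7 + I*√418 ≈ -190.71 + 20.445*I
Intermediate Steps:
A(P) = 5 + P
U(R) = 3*R
s = 1335/7 (s = 3*(5 - 5) + 1335/7 = 3*0 + 1335*(⅐) = 0 + 1335/7 = 1335/7 ≈ 190.71)
K = I*√418 (K = √(-418) = I*√418 ≈ 20.445*I)
K - s = I*√418 - 1*1335/7 = I*√418 - 1335/7 = -1335/7 + I*√418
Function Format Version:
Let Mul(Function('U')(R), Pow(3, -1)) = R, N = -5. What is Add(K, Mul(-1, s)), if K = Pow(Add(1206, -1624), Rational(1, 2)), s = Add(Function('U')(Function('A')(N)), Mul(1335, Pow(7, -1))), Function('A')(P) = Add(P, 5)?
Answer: Add(Rational(-1335, 7), Mul(I, Pow(418, Rational(1, 2)))) ≈ Add(-190.71, Mul(20.445, I))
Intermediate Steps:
Function('A')(P) = Add(5, P)
Function('U')(R) = Mul(3, R)
s = Rational(1335, 7) (s = Add(Mul(3, Add(5, -5)), Mul(1335, Pow(7, -1))) = Add(Mul(3, 0), Mul(1335, Rational(1, 7))) = Add(0, Rational(1335, 7)) = Rational(1335, 7) ≈ 190.71)
K = Mul(I, Pow(418, Rational(1, 2))) (K = Pow(-418, Rational(1, 2)) = Mul(I, Pow(418, Rational(1, 2))) ≈ Mul(20.445, I))
Add(K, Mul(-1, s)) = Add(Mul(I, Pow(418, Rational(1, 2))), Mul(-1, Rational(1335, 7))) = Add(Mul(I, Pow(418, Rational(1, 2))), Rational(-1335, 7)) = Add(Rational(-1335, 7), Mul(I, Pow(418, Rational(1, 2))))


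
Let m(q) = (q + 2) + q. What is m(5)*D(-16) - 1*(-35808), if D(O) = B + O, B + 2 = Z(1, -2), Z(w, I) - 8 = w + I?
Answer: 35676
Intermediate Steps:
Z(w, I) = 8 + I + w (Z(w, I) = 8 + (w + I) = 8 + (I + w) = 8 + I + w)
B = 5 (B = -2 + (8 - 2 + 1) = -2 + 7 = 5)
D(O) = 5 + O
m(q) = 2 + 2*q (m(q) = (2 + q) + q = 2 + 2*q)
m(5)*D(-16) - 1*(-35808) = (2 + 2*5)*(5 - 16) - 1*(-35808) = (2 + 10)*(-11) + 35808 = 12*(-11) + 35808 = -132 + 35808 = 35676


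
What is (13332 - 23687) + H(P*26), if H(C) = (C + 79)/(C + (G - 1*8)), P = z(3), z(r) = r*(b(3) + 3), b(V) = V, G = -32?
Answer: -4431393/428 ≈ -10354.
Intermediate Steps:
z(r) = 6*r (z(r) = r*(3 + 3) = r*6 = 6*r)
P = 18 (P = 6*3 = 18)
H(C) = (79 + C)/(-40 + C) (H(C) = (C + 79)/(C + (-32 - 1*8)) = (79 + C)/(C + (-32 - 8)) = (79 + C)/(C - 40) = (79 + C)/(-40 + C))
(13332 - 23687) + H(P*26) = (13332 - 23687) + (79 + 18*26)/(-40 + 18*26) = -10355 + (79 + 468)/(-40 + 468) = -10355 + 547/428 = -4431393/428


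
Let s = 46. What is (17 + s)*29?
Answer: 1827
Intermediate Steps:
(17 + s)*29 = (17 + 46)*29 = 63*29 = 1827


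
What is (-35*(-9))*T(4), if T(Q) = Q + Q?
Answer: 2520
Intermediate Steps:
T(Q) = 2*Q
(-35*(-9))*T(4) = (-35*(-9))*(2*4) = 315*8 = 2520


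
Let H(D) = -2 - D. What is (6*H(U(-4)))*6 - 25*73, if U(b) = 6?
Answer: -2113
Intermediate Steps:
(6*H(U(-4)))*6 - 25*73 = (6*(-2 - 1*6))*6 - 25*73 = (6*(-2 - 6))*6 - 1825 = (6*(-8))*6 - 1825 = -48*6 - 1825 = -288 - 1825 = -2113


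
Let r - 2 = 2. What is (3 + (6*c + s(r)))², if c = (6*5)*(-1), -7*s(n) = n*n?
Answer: 1575025/49 ≈ 32143.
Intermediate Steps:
r = 4 (r = 2 + 2 = 4)
s(n) = -n²/7 (s(n) = -n*n/7 = -n²/7)
c = -30 (c = 30*(-1) = -30)
(3 + (6*c + s(r)))² = (3 + (6*(-30) - ⅐*4²))² = (3 + (-180 - ⅐*16))² = (3 + (-180 - 16/7))² = (3 - 1276/7)² = (-1255/7)² = 1575025/49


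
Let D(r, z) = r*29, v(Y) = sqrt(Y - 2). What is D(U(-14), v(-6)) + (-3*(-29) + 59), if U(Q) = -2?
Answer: 88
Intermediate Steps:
v(Y) = sqrt(-2 + Y)
D(r, z) = 29*r
D(U(-14), v(-6)) + (-3*(-29) + 59) = 29*(-2) + (-3*(-29) + 59) = -58 + (87 + 59) = -58 + 146 = 88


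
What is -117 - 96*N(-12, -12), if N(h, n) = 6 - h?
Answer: -1845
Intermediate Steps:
-117 - 96*N(-12, -12) = -117 - 96*(6 - 1*(-12)) = -117 - 96*(6 + 12) = -117 - 96*18 = -117 - 1728 = -1845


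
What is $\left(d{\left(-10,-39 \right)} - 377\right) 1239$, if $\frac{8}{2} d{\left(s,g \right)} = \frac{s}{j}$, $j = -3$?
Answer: $- \frac{932141}{2} \approx -4.6607 \cdot 10^{5}$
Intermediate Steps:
$d{\left(s,g \right)} = - \frac{s}{12}$ ($d{\left(s,g \right)} = \frac{s \frac{1}{-3}}{4} = \frac{s \left(- \frac{1}{3}\right)}{4} = \frac{\left(- \frac{1}{3}\right) s}{4} = - \frac{s}{12}$)
$\left(d{\left(-10,-39 \right)} - 377\right) 1239 = \left(\left(- \frac{1}{12}\right) \left(-10\right) - 377\right) 1239 = \left(\frac{5}{6} - 377\right) 1239 = \left(- \frac{2257}{6}\right) 1239 = - \frac{932141}{2}$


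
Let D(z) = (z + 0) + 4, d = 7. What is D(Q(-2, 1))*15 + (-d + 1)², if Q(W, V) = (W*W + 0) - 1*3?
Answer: 111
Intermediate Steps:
Q(W, V) = -3 + W² (Q(W, V) = (W² + 0) - 3 = W² - 3 = -3 + W²)
D(z) = 4 + z (D(z) = z + 4 = 4 + z)
D(Q(-2, 1))*15 + (-d + 1)² = (4 + (-3 + (-2)²))*15 + (-1*7 + 1)² = (4 + (-3 + 4))*15 + (-7 + 1)² = (4 + 1)*15 + (-6)² = 5*15 + 36 = 75 + 36 = 111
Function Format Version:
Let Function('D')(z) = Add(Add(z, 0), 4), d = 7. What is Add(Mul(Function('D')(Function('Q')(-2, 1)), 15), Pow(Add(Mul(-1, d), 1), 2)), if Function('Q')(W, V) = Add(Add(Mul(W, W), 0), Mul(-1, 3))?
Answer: 111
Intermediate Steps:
Function('Q')(W, V) = Add(-3, Pow(W, 2)) (Function('Q')(W, V) = Add(Add(Pow(W, 2), 0), -3) = Add(Pow(W, 2), -3) = Add(-3, Pow(W, 2)))
Function('D')(z) = Add(4, z) (Function('D')(z) = Add(z, 4) = Add(4, z))
Add(Mul(Function('D')(Function('Q')(-2, 1)), 15), Pow(Add(Mul(-1, d), 1), 2)) = Add(Mul(Add(4, Add(-3, Pow(-2, 2))), 15), Pow(Add(Mul(-1, 7), 1), 2)) = Add(Mul(Add(4, Add(-3, 4)), 15), Pow(Add(-7, 1), 2)) = Add(Mul(Add(4, 1), 15), Pow(-6, 2)) = Add(Mul(5, 15), 36) = Add(75, 36) = 111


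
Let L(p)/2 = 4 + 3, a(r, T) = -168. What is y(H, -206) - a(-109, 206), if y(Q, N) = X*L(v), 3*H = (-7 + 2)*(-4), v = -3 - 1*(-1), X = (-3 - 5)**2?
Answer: 1064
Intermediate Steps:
X = 64 (X = (-8)**2 = 64)
v = -2 (v = -3 + 1 = -2)
L(p) = 14 (L(p) = 2*(4 + 3) = 2*7 = 14)
H = 20/3 (H = ((-7 + 2)*(-4))/3 = (-5*(-4))/3 = (1/3)*20 = 20/3 ≈ 6.6667)
y(Q, N) = 896 (y(Q, N) = 64*14 = 896)
y(H, -206) - a(-109, 206) = 896 - 1*(-168) = 896 + 168 = 1064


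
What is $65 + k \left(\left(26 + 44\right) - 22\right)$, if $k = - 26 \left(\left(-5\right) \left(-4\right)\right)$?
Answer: $-24895$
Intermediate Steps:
$k = -520$ ($k = \left(-26\right) 20 = -520$)
$65 + k \left(\left(26 + 44\right) - 22\right) = 65 - 520 \left(\left(26 + 44\right) - 22\right) = 65 - 520 \left(70 - 22\right) = 65 - 24960 = -24895$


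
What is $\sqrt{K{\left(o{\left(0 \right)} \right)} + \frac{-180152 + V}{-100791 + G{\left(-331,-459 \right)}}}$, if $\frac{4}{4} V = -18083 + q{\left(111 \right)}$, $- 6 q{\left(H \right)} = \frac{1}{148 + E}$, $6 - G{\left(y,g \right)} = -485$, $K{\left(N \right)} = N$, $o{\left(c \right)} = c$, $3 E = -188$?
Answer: $\frac{9 \sqrt{2513600246}}{320960} \approx 1.4059$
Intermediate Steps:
$E = - \frac{188}{3}$ ($E = \frac{1}{3} \left(-188\right) = - \frac{188}{3} \approx -62.667$)
$G{\left(y,g \right)} = 491$ ($G{\left(y,g \right)} = 6 - -485 = 6 + 485 = 491$)
$q{\left(H \right)} = - \frac{1}{512}$ ($q{\left(H \right)} = - \frac{1}{6 \left(148 - \frac{188}{3}\right)} = - \frac{1}{6 \cdot \frac{256}{3}} = \left(- \frac{1}{6}\right) \frac{3}{256} = - \frac{1}{512}$)
$V = - \frac{9258497}{512}$ ($V = -18083 - \frac{1}{512} = - \frac{9258497}{512} \approx -18083.0$)
$\sqrt{K{\left(o{\left(0 \right)} \right)} + \frac{-180152 + V}{-100791 + G{\left(-331,-459 \right)}}} = \sqrt{0 + \frac{-180152 - \frac{9258497}{512}}{-100791 + 491}} = \sqrt{0 - \frac{101496321}{512 \left(-100300\right)}} = \sqrt{0 - - \frac{101496321}{51353600}} = \sqrt{0 + \frac{101496321}{51353600}} = \sqrt{\frac{101496321}{51353600}} = \frac{9 \sqrt{2513600246}}{320960}$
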